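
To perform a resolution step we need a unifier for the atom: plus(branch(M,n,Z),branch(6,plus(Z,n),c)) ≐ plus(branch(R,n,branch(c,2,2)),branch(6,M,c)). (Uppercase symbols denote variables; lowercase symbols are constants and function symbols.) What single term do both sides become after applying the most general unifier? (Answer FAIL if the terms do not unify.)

Decompose plus/2: branch(M,n,Z) ≐ branch(R,n,branch(c,2,2)),  branch(6,plus(Z,n),c) ≐ branch(6,M,c).
Decompose branch/3: M ≐ R,  n ≐ n,  Z ≐ branch(c,2,2).
Bind M := R; substituting into the one remaining equation that mentions M gives: branch(6,plus(Z,n),c) ≐ branch(6,R,c).
Delete trivial equation n ≐ n.
Bind Z := branch(c,2,2); substituting into the remaining equation gives: branch(6,plus(branch(c,2,2),n),c) ≐ branch(6,R,c).
Decompose branch/3: 6 ≐ 6,  plus(branch(c,2,2),n) ≐ R,  c ≐ c.
Delete trivial equation 6 ≐ 6.
Bind R := plus(branch(c,2,2),n); no other remaining equation mentions R. Substituting into the earlier binding gives M := plus(branch(c,2,2),n).
Delete trivial equation c ≐ c.
Applying the MGU to either side gives plus(branch(plus(branch(c,2,2),n),n,branch(c,2,2)),branch(6,plus(branch(c,2,2),n),c)).

plus(branch(plus(branch(c,2,2),n),n,branch(c,2,2)),branch(6,plus(branch(c,2,2),n),c))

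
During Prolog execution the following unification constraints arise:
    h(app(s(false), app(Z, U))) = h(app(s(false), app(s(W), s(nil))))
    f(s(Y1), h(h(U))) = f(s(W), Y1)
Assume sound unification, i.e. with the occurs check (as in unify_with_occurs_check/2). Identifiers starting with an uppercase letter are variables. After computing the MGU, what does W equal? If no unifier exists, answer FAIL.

h(h(s(nil)))

Decompose h/1: app(s(false), app(Z, U)) = app(s(false), app(s(W), s(nil))).
Decompose app/2: s(false) = s(false),  app(Z, U) = app(s(W), s(nil)).
Delete trivial equation s(false) = s(false).
Decompose app/2: Z = s(W),  U = s(nil).
Bind Z := s(W); no other remaining equation mentions Z.
Bind U := s(nil); substituting into the remaining equation gives: f(s(Y1), h(h(s(nil)))) = f(s(W), Y1).
Decompose f/2: s(Y1) = s(W),  h(h(s(nil))) = Y1.
Decompose s/1: Y1 = W.
Bind Y1 := W; substituting into the remaining equation gives: h(h(s(nil))) = W.
Bind W := h(h(s(nil))). Substituting into the earlier bindings gives Z := s(h(h(s(nil)))), Y1 := h(h(s(nil))).
MGU = { Z ↦ s(h(h(s(nil)))), U ↦ s(nil), Y1 ↦ h(h(s(nil))), W ↦ h(h(s(nil))) }, so W ↦ h(h(s(nil))).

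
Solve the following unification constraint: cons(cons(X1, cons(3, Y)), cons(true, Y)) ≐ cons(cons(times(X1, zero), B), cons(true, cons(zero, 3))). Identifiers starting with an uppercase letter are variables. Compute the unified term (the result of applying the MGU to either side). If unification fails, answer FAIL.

Decompose cons/2: cons(X1, cons(3, Y)) ≐ cons(times(X1, zero), B),  cons(true, Y) ≐ cons(true, cons(zero, 3)).
Decompose cons/2: X1 ≐ times(X1, zero),  cons(3, Y) ≐ B.
Occurs check fails: X1 occurs in times(X1, zero); the equation X1 ≐ times(X1, zero) has no finite solution.

FAIL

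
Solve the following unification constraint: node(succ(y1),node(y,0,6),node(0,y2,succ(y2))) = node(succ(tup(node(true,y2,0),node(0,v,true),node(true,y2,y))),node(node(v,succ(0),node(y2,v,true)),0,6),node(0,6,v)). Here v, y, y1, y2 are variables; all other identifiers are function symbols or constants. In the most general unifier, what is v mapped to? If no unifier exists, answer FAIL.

Decompose node/3: succ(y1) = succ(tup(node(true,y2,0),node(0,v,true),node(true,y2,y))),  node(y,0,6) = node(node(v,succ(0),node(y2,v,true)),0,6),  node(0,y2,succ(y2)) = node(0,6,v).
Decompose succ/1: y1 = tup(node(true,y2,0),node(0,v,true),node(true,y2,y)).
Bind y1 := tup(node(true,y2,0),node(0,v,true),node(true,y2,y)); no other remaining equation mentions y1.
Decompose node/3: y = node(v,succ(0),node(y2,v,true)),  0 = 0,  6 = 6.
Bind y := node(v,succ(0),node(y2,v,true)); no other remaining equation mentions y. Substituting into the earlier binding gives y1 := tup(node(true,y2,0),node(0,v,true),node(true,y2,node(v,succ(0),node(y2,v,true)))).
Delete trivial equation 0 = 0.
Delete trivial equation 6 = 6.
Decompose node/3: 0 = 0,  y2 = 6,  succ(y2) = v.
Delete trivial equation 0 = 0.
Bind y2 := 6; substituting into the remaining equation gives: succ(6) = v. Substituting into the earlier bindings gives y1 := tup(node(true,6,0),node(0,v,true),node(true,6,node(v,succ(0),node(6,v,true)))), y := node(v,succ(0),node(6,v,true)).
Bind v := succ(6). Substituting into the earlier bindings gives y1 := tup(node(true,6,0),node(0,succ(6),true),node(true,6,node(succ(6),succ(0),node(6,succ(6),true)))), y := node(succ(6),succ(0),node(6,succ(6),true)).
MGU = { y1 ↦ tup(node(true,6,0),node(0,succ(6),true),node(true,6,node(succ(6),succ(0),node(6,succ(6),true)))), y ↦ node(succ(6),succ(0),node(6,succ(6),true)), y2 ↦ 6, v ↦ succ(6) }, so v ↦ succ(6).

succ(6)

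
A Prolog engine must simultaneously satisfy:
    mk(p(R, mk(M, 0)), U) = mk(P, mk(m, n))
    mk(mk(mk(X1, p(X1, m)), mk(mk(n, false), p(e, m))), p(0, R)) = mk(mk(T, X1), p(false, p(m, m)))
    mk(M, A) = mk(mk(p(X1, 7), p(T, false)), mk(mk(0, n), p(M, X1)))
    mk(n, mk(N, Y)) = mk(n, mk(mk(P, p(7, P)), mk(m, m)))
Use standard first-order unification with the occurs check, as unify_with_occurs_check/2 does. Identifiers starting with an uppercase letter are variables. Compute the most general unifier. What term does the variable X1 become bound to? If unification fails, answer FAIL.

FAIL

Decompose mk/2: p(R, mk(M, 0)) = P,  U = mk(m, n).
Bind P := p(R, mk(M, 0)); substituting into the one remaining equation that mentions P gives: mk(n, mk(N, Y)) = mk(n, mk(mk(p(R, mk(M, 0)), p(7, p(R, mk(M, 0)))), mk(m, m))).
Bind U := mk(m, n); no other remaining equation mentions U.
Decompose mk/2: mk(mk(X1, p(X1, m)), mk(mk(n, false), p(e, m))) = mk(T, X1),  p(0, R) = p(false, p(m, m)).
Decompose mk/2: mk(X1, p(X1, m)) = T,  mk(mk(n, false), p(e, m)) = X1.
Bind T := mk(X1, p(X1, m)); substituting into the one remaining equation that mentions T gives: mk(M, A) = mk(mk(p(X1, 7), p(mk(X1, p(X1, m)), false)), mk(mk(0, n), p(M, X1))).
Bind X1 := mk(mk(n, false), p(e, m)); substituting into the one remaining equation that mentions X1 gives: mk(M, A) = mk(mk(p(mk(mk(n, false), p(e, m)), 7), p(mk(mk(mk(n, false), p(e, m)), p(mk(mk(n, false), p(e, m)), m)), false)), mk(mk(0, n), p(M, mk(mk(n, false), p(e, m))))). Substituting into the earlier binding gives T := mk(mk(mk(n, false), p(e, m)), p(mk(mk(n, false), p(e, m)), m)).
Decompose p/2: 0 = false,  R = p(m, m).
Clash: constants 0 and false differ; no unifier exists.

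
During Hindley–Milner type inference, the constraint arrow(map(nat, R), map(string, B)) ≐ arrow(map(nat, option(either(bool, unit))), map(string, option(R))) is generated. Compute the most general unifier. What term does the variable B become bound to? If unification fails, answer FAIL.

option(option(either(bool, unit)))

Decompose arrow/2: map(nat, R) ≐ map(nat, option(either(bool, unit))),  map(string, B) ≐ map(string, option(R)).
Decompose map/2: nat ≐ nat,  R ≐ option(either(bool, unit)).
Delete trivial equation nat ≐ nat.
Bind R := option(either(bool, unit)); substituting into the remaining equation gives: map(string, B) ≐ map(string, option(option(either(bool, unit)))).
Decompose map/2: string ≐ string,  B ≐ option(option(either(bool, unit))).
Delete trivial equation string ≐ string.
Bind B := option(option(either(bool, unit))).
MGU = { R -> option(either(bool, unit)), B -> option(option(either(bool, unit))) }, so B -> option(option(either(bool, unit))).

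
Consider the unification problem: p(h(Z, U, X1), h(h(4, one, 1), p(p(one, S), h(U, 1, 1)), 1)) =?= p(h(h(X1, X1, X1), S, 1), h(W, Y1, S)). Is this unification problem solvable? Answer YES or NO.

Decompose p/2: h(Z, U, X1) =?= h(h(X1, X1, X1), S, 1),  h(h(4, one, 1), p(p(one, S), h(U, 1, 1)), 1) =?= h(W, Y1, S).
Decompose h/3: Z =?= h(X1, X1, X1),  U =?= S,  X1 =?= 1.
Bind Z := h(X1, X1, X1); no other remaining equation mentions Z.
Bind U := S; substituting into the one remaining equation that mentions U gives: h(h(4, one, 1), p(p(one, S), h(S, 1, 1)), 1) =?= h(W, Y1, S).
Bind X1 := 1; no other remaining equation mentions X1. Substituting into the earlier binding gives Z := h(1, 1, 1).
Decompose h/3: h(4, one, 1) =?= W,  p(p(one, S), h(S, 1, 1)) =?= Y1,  1 =?= S.
Bind W := h(4, one, 1); no other remaining equation mentions W.
Bind Y1 := p(p(one, S), h(S, 1, 1)); no other remaining equation mentions Y1.
Bind S := 1. Substituting into the earlier bindings gives U := 1, Y1 := p(p(one, 1), h(1, 1, 1)).
No equations remain and no clash or occurs-check failure arose, so a unifier exists.

YES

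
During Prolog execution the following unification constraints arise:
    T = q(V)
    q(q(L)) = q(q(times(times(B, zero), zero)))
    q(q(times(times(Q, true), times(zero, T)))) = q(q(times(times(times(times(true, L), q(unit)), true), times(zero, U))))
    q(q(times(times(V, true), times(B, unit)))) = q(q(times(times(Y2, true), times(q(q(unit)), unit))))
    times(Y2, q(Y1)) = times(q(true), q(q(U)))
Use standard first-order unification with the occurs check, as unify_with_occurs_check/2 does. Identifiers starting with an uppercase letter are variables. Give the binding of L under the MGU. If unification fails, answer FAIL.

Bind T := q(V); substituting into the one remaining equation that mentions T gives: q(q(times(times(Q, true), times(zero, q(V))))) = q(q(times(times(times(times(true, L), q(unit)), true), times(zero, U)))).
Decompose q/1: q(L) = q(times(times(B, zero), zero)).
Decompose q/1: L = times(times(B, zero), zero).
Bind L := times(times(B, zero), zero); substituting into the one remaining equation that mentions L gives: q(q(times(times(Q, true), times(zero, q(V))))) = q(q(times(times(times(times(true, times(times(B, zero), zero)), q(unit)), true), times(zero, U)))).
Decompose q/1: q(times(times(Q, true), times(zero, q(V)))) = q(times(times(times(times(true, times(times(B, zero), zero)), q(unit)), true), times(zero, U))).
Decompose q/1: times(times(Q, true), times(zero, q(V))) = times(times(times(times(true, times(times(B, zero), zero)), q(unit)), true), times(zero, U)).
Decompose times/2: times(Q, true) = times(times(times(true, times(times(B, zero), zero)), q(unit)), true),  times(zero, q(V)) = times(zero, U).
Decompose times/2: Q = times(times(true, times(times(B, zero), zero)), q(unit)),  true = true.
Bind Q := times(times(true, times(times(B, zero), zero)), q(unit)); no other remaining equation mentions Q.
Delete trivial equation true = true.
Decompose times/2: zero = zero,  q(V) = U.
Delete trivial equation zero = zero.
Bind U := q(V); substituting into the one remaining equation that mentions U gives: times(Y2, q(Y1)) = times(q(true), q(q(q(V)))).
Decompose q/1: q(times(times(V, true), times(B, unit))) = q(times(times(Y2, true), times(q(q(unit)), unit))).
Decompose q/1: times(times(V, true), times(B, unit)) = times(times(Y2, true), times(q(q(unit)), unit)).
Decompose times/2: times(V, true) = times(Y2, true),  times(B, unit) = times(q(q(unit)), unit).
Decompose times/2: V = Y2,  true = true.
Bind V := Y2; substituting into the one remaining equation that mentions V gives: times(Y2, q(Y1)) = times(q(true), q(q(q(Y2)))). Substituting into the earlier bindings gives T := q(Y2), U := q(Y2).
Delete trivial equation true = true.
Decompose times/2: B = q(q(unit)),  unit = unit.
Bind B := q(q(unit)); no other remaining equation mentions B. Substituting into the earlier bindings gives L := times(times(q(q(unit)), zero), zero), Q := times(times(true, times(times(q(q(unit)), zero), zero)), q(unit)).
Delete trivial equation unit = unit.
Decompose times/2: Y2 = q(true),  q(Y1) = q(q(q(Y2))).
Bind Y2 := q(true); substituting into the remaining equation gives: q(Y1) = q(q(q(q(true)))). Substituting into the earlier bindings gives T := q(q(true)), U := q(q(true)), V := q(true).
Decompose q/1: Y1 = q(q(q(true))).
Bind Y1 := q(q(q(true))).
MGU = { T ↦ q(q(true)), L ↦ times(times(q(q(unit)), zero), zero), Q ↦ times(times(true, times(times(q(q(unit)), zero), zero)), q(unit)), U ↦ q(q(true)), V ↦ q(true), B ↦ q(q(unit)), Y2 ↦ q(true), Y1 ↦ q(q(q(true))) }, so L ↦ times(times(q(q(unit)), zero), zero).

times(times(q(q(unit)), zero), zero)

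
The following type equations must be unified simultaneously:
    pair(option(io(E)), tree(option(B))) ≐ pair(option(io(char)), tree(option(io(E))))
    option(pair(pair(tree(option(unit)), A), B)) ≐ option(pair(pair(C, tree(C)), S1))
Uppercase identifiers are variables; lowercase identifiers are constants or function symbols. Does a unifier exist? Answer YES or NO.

Decompose pair/2: option(io(E)) ≐ option(io(char)),  tree(option(B)) ≐ tree(option(io(E))).
Decompose option/1: io(E) ≐ io(char).
Decompose io/1: E ≐ char.
Bind E := char; substituting into the one remaining equation that mentions E gives: tree(option(B)) ≐ tree(option(io(char))).
Decompose tree/1: option(B) ≐ option(io(char)).
Decompose option/1: B ≐ io(char).
Bind B := io(char); substituting into the remaining equation gives: option(pair(pair(tree(option(unit)), A), io(char))) ≐ option(pair(pair(C, tree(C)), S1)).
Decompose option/1: pair(pair(tree(option(unit)), A), io(char)) ≐ pair(pair(C, tree(C)), S1).
Decompose pair/2: pair(tree(option(unit)), A) ≐ pair(C, tree(C)),  io(char) ≐ S1.
Decompose pair/2: tree(option(unit)) ≐ C,  A ≐ tree(C).
Bind C := tree(option(unit)); substituting into the one remaining equation that mentions C gives: A ≐ tree(tree(option(unit))).
Bind A := tree(tree(option(unit))); no other remaining equation mentions A.
Bind S1 := io(char).
No equations remain and no clash or occurs-check failure arose, so a unifier exists.

YES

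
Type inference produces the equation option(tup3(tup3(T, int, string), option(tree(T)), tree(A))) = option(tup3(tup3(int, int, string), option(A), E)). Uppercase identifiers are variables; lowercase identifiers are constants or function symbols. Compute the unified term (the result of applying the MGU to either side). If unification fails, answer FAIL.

option(tup3(tup3(int, int, string), option(tree(int)), tree(tree(int))))

Decompose option/1: tup3(tup3(T, int, string), option(tree(T)), tree(A)) = tup3(tup3(int, int, string), option(A), E).
Decompose tup3/3: tup3(T, int, string) = tup3(int, int, string),  option(tree(T)) = option(A),  tree(A) = E.
Decompose tup3/3: T = int,  int = int,  string = string.
Bind T := int; substituting into the one remaining equation that mentions T gives: option(tree(int)) = option(A).
Delete trivial equation int = int.
Delete trivial equation string = string.
Decompose option/1: tree(int) = A.
Bind A := tree(int); substituting into the remaining equation gives: tree(tree(int)) = E.
Bind E := tree(tree(int)).
Applying the MGU to either side gives option(tup3(tup3(int, int, string), option(tree(int)), tree(tree(int)))).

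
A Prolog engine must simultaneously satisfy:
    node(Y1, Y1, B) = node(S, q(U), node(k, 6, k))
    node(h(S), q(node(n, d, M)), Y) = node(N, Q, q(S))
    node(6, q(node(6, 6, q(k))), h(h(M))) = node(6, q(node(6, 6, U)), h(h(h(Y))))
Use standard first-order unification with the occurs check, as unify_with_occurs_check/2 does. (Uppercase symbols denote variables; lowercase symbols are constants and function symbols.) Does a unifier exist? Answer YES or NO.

Decompose node/3: Y1 = S,  Y1 = q(U),  B = node(k, 6, k).
Bind Y1 := S; substituting into the one remaining equation that mentions Y1 gives: S = q(U).
Bind S := q(U); substituting into the one remaining equation that mentions S gives: node(h(q(U)), q(node(n, d, M)), Y) = node(N, Q, q(q(U))). Substituting into the earlier binding gives Y1 := q(U).
Bind B := node(k, 6, k); no other remaining equation mentions B.
Decompose node/3: h(q(U)) = N,  q(node(n, d, M)) = Q,  Y = q(q(U)).
Bind N := h(q(U)); no other remaining equation mentions N.
Bind Q := q(node(n, d, M)); no other remaining equation mentions Q.
Bind Y := q(q(U)); substituting into the remaining equation gives: node(6, q(node(6, 6, q(k))), h(h(M))) = node(6, q(node(6, 6, U)), h(h(h(q(q(U)))))).
Decompose node/3: 6 = 6,  q(node(6, 6, q(k))) = q(node(6, 6, U)),  h(h(M)) = h(h(h(q(q(U))))).
Delete trivial equation 6 = 6.
Decompose q/1: node(6, 6, q(k)) = node(6, 6, U).
Decompose node/3: 6 = 6,  6 = 6,  q(k) = U.
Delete trivial equation 6 = 6.
Delete trivial equation 6 = 6.
Bind U := q(k); substituting into the remaining equation gives: h(h(M)) = h(h(h(q(q(q(k)))))). Substituting into the earlier bindings gives Y1 := q(q(k)), S := q(q(k)), N := h(q(q(k))), Y := q(q(q(k))).
Decompose h/1: h(M) = h(h(q(q(q(k))))).
Decompose h/1: M = h(q(q(q(k)))).
Bind M := h(q(q(q(k)))). Substituting into the earlier binding gives Q := q(node(n, d, h(q(q(q(k)))))).
No equations remain and no clash or occurs-check failure arose, so a unifier exists.

YES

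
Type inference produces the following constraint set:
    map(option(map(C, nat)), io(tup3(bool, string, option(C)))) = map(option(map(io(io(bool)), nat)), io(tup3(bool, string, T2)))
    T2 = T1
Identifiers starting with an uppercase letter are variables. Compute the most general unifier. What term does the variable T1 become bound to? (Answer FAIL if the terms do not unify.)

option(io(io(bool)))

Decompose map/2: option(map(C, nat)) = option(map(io(io(bool)), nat)),  io(tup3(bool, string, option(C))) = io(tup3(bool, string, T2)).
Decompose option/1: map(C, nat) = map(io(io(bool)), nat).
Decompose map/2: C = io(io(bool)),  nat = nat.
Bind C := io(io(bool)); substituting into the one remaining equation that mentions C gives: io(tup3(bool, string, option(io(io(bool))))) = io(tup3(bool, string, T2)).
Delete trivial equation nat = nat.
Decompose io/1: tup3(bool, string, option(io(io(bool)))) = tup3(bool, string, T2).
Decompose tup3/3: bool = bool,  string = string,  option(io(io(bool))) = T2.
Delete trivial equation bool = bool.
Delete trivial equation string = string.
Bind T2 := option(io(io(bool))); substituting into the remaining equation gives: option(io(io(bool))) = T1.
Bind T1 := option(io(io(bool))).
MGU = { C -> io(io(bool)), T2 -> option(io(io(bool))), T1 -> option(io(io(bool))) }, so T1 -> option(io(io(bool))).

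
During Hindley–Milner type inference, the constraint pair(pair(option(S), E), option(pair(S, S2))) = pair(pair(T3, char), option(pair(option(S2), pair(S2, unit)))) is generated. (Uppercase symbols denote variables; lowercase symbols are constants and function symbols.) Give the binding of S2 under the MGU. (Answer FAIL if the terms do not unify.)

FAIL

Decompose pair/2: pair(option(S), E) = pair(T3, char),  option(pair(S, S2)) = option(pair(option(S2), pair(S2, unit))).
Decompose pair/2: option(S) = T3,  E = char.
Bind T3 := option(S); no other remaining equation mentions T3.
Bind E := char; no other remaining equation mentions E.
Decompose option/1: pair(S, S2) = pair(option(S2), pair(S2, unit)).
Decompose pair/2: S = option(S2),  S2 = pair(S2, unit).
Bind S := option(S2); no other remaining equation mentions S. Substituting into the earlier binding gives T3 := option(option(S2)).
Occurs check fails: S2 occurs in pair(S2, unit); the equation S2 = pair(S2, unit) has no finite solution.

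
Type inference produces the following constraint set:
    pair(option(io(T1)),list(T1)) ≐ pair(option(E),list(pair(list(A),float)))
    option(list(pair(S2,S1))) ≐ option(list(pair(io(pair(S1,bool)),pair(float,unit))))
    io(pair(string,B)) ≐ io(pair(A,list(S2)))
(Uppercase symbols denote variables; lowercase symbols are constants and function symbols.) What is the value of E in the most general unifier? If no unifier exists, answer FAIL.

io(pair(list(string),float))

Decompose pair/2: option(io(T1)) ≐ option(E),  list(T1) ≐ list(pair(list(A),float)).
Decompose option/1: io(T1) ≐ E.
Bind E := io(T1); no other remaining equation mentions E.
Decompose list/1: T1 ≐ pair(list(A),float).
Bind T1 := pair(list(A),float); no other remaining equation mentions T1. Substituting into the earlier binding gives E := io(pair(list(A),float)).
Decompose option/1: list(pair(S2,S1)) ≐ list(pair(io(pair(S1,bool)),pair(float,unit))).
Decompose list/1: pair(S2,S1) ≐ pair(io(pair(S1,bool)),pair(float,unit)).
Decompose pair/2: S2 ≐ io(pair(S1,bool)),  S1 ≐ pair(float,unit).
Bind S2 := io(pair(S1,bool)); substituting into the one remaining equation that mentions S2 gives: io(pair(string,B)) ≐ io(pair(A,list(io(pair(S1,bool))))).
Bind S1 := pair(float,unit); substituting into the remaining equation gives: io(pair(string,B)) ≐ io(pair(A,list(io(pair(pair(float,unit),bool))))). Substituting into the earlier binding gives S2 := io(pair(pair(float,unit),bool)).
Decompose io/1: pair(string,B) ≐ pair(A,list(io(pair(pair(float,unit),bool)))).
Decompose pair/2: string ≐ A,  B ≐ list(io(pair(pair(float,unit),bool))).
Bind A := string; no other remaining equation mentions A. Substituting into the earlier bindings gives E := io(pair(list(string),float)), T1 := pair(list(string),float).
Bind B := list(io(pair(pair(float,unit),bool))).
MGU = { E -> io(pair(list(string),float)), T1 -> pair(list(string),float), S2 -> io(pair(pair(float,unit),bool)), S1 -> pair(float,unit), A -> string, B -> list(io(pair(pair(float,unit),bool))) }, so E -> io(pair(list(string),float)).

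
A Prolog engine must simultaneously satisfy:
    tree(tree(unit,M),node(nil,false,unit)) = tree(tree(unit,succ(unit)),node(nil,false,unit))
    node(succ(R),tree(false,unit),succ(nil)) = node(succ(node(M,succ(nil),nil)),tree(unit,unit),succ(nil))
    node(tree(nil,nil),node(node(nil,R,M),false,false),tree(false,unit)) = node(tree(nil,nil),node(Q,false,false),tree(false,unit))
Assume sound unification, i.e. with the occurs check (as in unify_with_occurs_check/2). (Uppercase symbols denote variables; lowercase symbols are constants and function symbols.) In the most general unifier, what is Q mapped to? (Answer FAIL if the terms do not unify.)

FAIL

Decompose tree/2: tree(unit,M) = tree(unit,succ(unit)),  node(nil,false,unit) = node(nil,false,unit).
Decompose tree/2: unit = unit,  M = succ(unit).
Delete trivial equation unit = unit.
Bind M := succ(unit); substituting into the 2 remaining equations that mention M gives: node(succ(R),tree(false,unit),succ(nil)) = node(succ(node(succ(unit),succ(nil),nil)),tree(unit,unit),succ(nil)),  node(tree(nil,nil),node(node(nil,R,succ(unit)),false,false),tree(false,unit)) = node(tree(nil,nil),node(Q,false,false),tree(false,unit)).
Delete trivial equation node(nil,false,unit) = node(nil,false,unit).
Decompose node/3: succ(R) = succ(node(succ(unit),succ(nil),nil)),  tree(false,unit) = tree(unit,unit),  succ(nil) = succ(nil).
Decompose succ/1: R = node(succ(unit),succ(nil),nil).
Bind R := node(succ(unit),succ(nil),nil); substituting into the one remaining equation that mentions R gives: node(tree(nil,nil),node(node(nil,node(succ(unit),succ(nil),nil),succ(unit)),false,false),tree(false,unit)) = node(tree(nil,nil),node(Q,false,false),tree(false,unit)).
Decompose tree/2: false = unit,  unit = unit.
Clash: constants false and unit differ; no unifier exists.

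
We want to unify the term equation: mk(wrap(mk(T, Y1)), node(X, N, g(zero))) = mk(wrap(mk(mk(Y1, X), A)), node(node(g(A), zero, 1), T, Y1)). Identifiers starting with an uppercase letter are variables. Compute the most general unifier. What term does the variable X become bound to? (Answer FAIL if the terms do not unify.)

Decompose mk/2: wrap(mk(T, Y1)) = wrap(mk(mk(Y1, X), A)),  node(X, N, g(zero)) = node(node(g(A), zero, 1), T, Y1).
Decompose wrap/1: mk(T, Y1) = mk(mk(Y1, X), A).
Decompose mk/2: T = mk(Y1, X),  Y1 = A.
Bind T := mk(Y1, X); substituting into the one remaining equation that mentions T gives: node(X, N, g(zero)) = node(node(g(A), zero, 1), mk(Y1, X), Y1).
Bind Y1 := A; substituting into the remaining equation gives: node(X, N, g(zero)) = node(node(g(A), zero, 1), mk(A, X), A). Substituting into the earlier binding gives T := mk(A, X).
Decompose node/3: X = node(g(A), zero, 1),  N = mk(A, X),  g(zero) = A.
Bind X := node(g(A), zero, 1); substituting into the one remaining equation that mentions X gives: N = mk(A, node(g(A), zero, 1)). Substituting into the earlier binding gives T := mk(A, node(g(A), zero, 1)).
Bind N := mk(A, node(g(A), zero, 1)); no other remaining equation mentions N.
Bind A := g(zero). Substituting into the earlier bindings gives T := mk(g(zero), node(g(g(zero)), zero, 1)), Y1 := g(zero), X := node(g(g(zero)), zero, 1), N := mk(g(zero), node(g(g(zero)), zero, 1)).
MGU = { T -> mk(g(zero), node(g(g(zero)), zero, 1)), Y1 -> g(zero), X -> node(g(g(zero)), zero, 1), N -> mk(g(zero), node(g(g(zero)), zero, 1)), A -> g(zero) }, so X -> node(g(g(zero)), zero, 1).

node(g(g(zero)), zero, 1)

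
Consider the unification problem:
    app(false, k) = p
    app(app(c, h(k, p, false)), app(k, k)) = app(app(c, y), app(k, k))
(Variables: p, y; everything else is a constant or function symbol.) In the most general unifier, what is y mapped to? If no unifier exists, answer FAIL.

Bind p := app(false, k); substituting into the remaining equation gives: app(app(c, h(k, app(false, k), false)), app(k, k)) = app(app(c, y), app(k, k)).
Decompose app/2: app(c, h(k, app(false, k), false)) = app(c, y),  app(k, k) = app(k, k).
Decompose app/2: c = c,  h(k, app(false, k), false) = y.
Delete trivial equation c = c.
Bind y := h(k, app(false, k), false); no other remaining equation mentions y.
Delete trivial equation app(k, k) = app(k, k).
MGU = { p -> app(false, k), y -> h(k, app(false, k), false) }, so y -> h(k, app(false, k), false).

h(k, app(false, k), false)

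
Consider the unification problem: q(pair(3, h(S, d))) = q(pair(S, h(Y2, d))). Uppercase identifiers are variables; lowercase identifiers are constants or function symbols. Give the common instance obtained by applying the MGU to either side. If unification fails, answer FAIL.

Decompose q/1: pair(3, h(S, d)) = pair(S, h(Y2, d)).
Decompose pair/2: 3 = S,  h(S, d) = h(Y2, d).
Bind S := 3; substituting into the remaining equation gives: h(3, d) = h(Y2, d).
Decompose h/2: 3 = Y2,  d = d.
Bind Y2 := 3; no other remaining equation mentions Y2.
Delete trivial equation d = d.
Applying the MGU to either side gives q(pair(3, h(3, d))).

q(pair(3, h(3, d)))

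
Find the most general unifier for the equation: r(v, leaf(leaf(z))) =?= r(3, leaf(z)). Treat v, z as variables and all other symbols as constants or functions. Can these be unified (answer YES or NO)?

Decompose r/2: v =?= 3,  leaf(leaf(z)) =?= leaf(z).
Bind v := 3; no other remaining equation mentions v.
Decompose leaf/1: leaf(z) =?= z.
Occurs check fails: z occurs in leaf(z); the equation z =?= leaf(z) has no finite solution.

NO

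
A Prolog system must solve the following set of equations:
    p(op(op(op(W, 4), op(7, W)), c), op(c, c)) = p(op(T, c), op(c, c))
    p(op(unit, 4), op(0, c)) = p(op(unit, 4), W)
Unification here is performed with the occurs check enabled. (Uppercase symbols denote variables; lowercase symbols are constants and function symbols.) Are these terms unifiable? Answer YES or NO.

YES

Decompose p/2: op(op(op(W, 4), op(7, W)), c) = op(T, c),  op(c, c) = op(c, c).
Decompose op/2: op(op(W, 4), op(7, W)) = T,  c = c.
Bind T := op(op(W, 4), op(7, W)); no other remaining equation mentions T.
Delete trivial equation c = c.
Delete trivial equation op(c, c) = op(c, c).
Decompose p/2: op(unit, 4) = op(unit, 4),  op(0, c) = W.
Delete trivial equation op(unit, 4) = op(unit, 4).
Bind W := op(0, c). Substituting into the earlier binding gives T := op(op(op(0, c), 4), op(7, op(0, c))).
No equations remain and no clash or occurs-check failure arose, so a unifier exists.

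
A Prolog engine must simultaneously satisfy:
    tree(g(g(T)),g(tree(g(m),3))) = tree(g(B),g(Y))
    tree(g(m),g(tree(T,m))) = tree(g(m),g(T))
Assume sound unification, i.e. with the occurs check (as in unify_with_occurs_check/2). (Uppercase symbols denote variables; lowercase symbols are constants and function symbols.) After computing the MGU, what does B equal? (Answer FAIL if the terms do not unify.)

Decompose tree/2: g(g(T)) = g(B),  g(tree(g(m),3)) = g(Y).
Decompose g/1: g(T) = B.
Bind B := g(T); no other remaining equation mentions B.
Decompose g/1: tree(g(m),3) = Y.
Bind Y := tree(g(m),3); no other remaining equation mentions Y.
Decompose tree/2: g(m) = g(m),  g(tree(T,m)) = g(T).
Delete trivial equation g(m) = g(m).
Decompose g/1: tree(T,m) = T.
Occurs check fails: T occurs in tree(T,m); the equation T = tree(T,m) has no finite solution.

FAIL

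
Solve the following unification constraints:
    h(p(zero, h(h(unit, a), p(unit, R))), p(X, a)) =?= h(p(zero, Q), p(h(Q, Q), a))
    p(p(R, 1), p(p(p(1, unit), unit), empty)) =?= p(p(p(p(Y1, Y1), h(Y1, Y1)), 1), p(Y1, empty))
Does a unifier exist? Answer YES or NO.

YES

Decompose h/2: p(zero, h(h(unit, a), p(unit, R))) =?= p(zero, Q),  p(X, a) =?= p(h(Q, Q), a).
Decompose p/2: zero =?= zero,  h(h(unit, a), p(unit, R)) =?= Q.
Delete trivial equation zero =?= zero.
Bind Q := h(h(unit, a), p(unit, R)); substituting into the one remaining equation that mentions Q gives: p(X, a) =?= p(h(h(h(unit, a), p(unit, R)), h(h(unit, a), p(unit, R))), a).
Decompose p/2: X =?= h(h(h(unit, a), p(unit, R)), h(h(unit, a), p(unit, R))),  a =?= a.
Bind X := h(h(h(unit, a), p(unit, R)), h(h(unit, a), p(unit, R))); no other remaining equation mentions X.
Delete trivial equation a =?= a.
Decompose p/2: p(R, 1) =?= p(p(p(Y1, Y1), h(Y1, Y1)), 1),  p(p(p(1, unit), unit), empty) =?= p(Y1, empty).
Decompose p/2: R =?= p(p(Y1, Y1), h(Y1, Y1)),  1 =?= 1.
Bind R := p(p(Y1, Y1), h(Y1, Y1)); no other remaining equation mentions R. Substituting into the earlier bindings gives Q := h(h(unit, a), p(unit, p(p(Y1, Y1), h(Y1, Y1)))), X := h(h(h(unit, a), p(unit, p(p(Y1, Y1), h(Y1, Y1)))), h(h(unit, a), p(unit, p(p(Y1, Y1), h(Y1, Y1))))).
Delete trivial equation 1 =?= 1.
Decompose p/2: p(p(1, unit), unit) =?= Y1,  empty =?= empty.
Bind Y1 := p(p(1, unit), unit); no other remaining equation mentions Y1. Substituting into the earlier bindings gives Q := h(h(unit, a), p(unit, p(p(p(p(1, unit), unit), p(p(1, unit), unit)), h(p(p(1, unit), unit), p(p(1, unit), unit))))), X := h(h(h(unit, a), p(unit, p(p(p(p(1, unit), unit), p(p(1, unit), unit)), h(p(p(1, unit), unit), p(p(1, unit), unit))))), h(h(unit, a), p(unit, p(p(p(p(1, unit), unit), p(p(1, unit), unit)), h(p(p(1, unit), unit), p(p(1, unit), unit)))))), R := p(p(p(p(1, unit), unit), p(p(1, unit), unit)), h(p(p(1, unit), unit), p(p(1, unit), unit))).
Delete trivial equation empty =?= empty.
No equations remain and no clash or occurs-check failure arose, so a unifier exists.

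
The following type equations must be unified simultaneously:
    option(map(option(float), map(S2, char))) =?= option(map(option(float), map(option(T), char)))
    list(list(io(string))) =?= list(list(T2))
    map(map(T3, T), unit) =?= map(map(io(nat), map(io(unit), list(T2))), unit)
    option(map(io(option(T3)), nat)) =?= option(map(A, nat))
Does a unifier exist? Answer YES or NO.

Decompose option/1: map(option(float), map(S2, char)) =?= map(option(float), map(option(T), char)).
Decompose map/2: option(float) =?= option(float),  map(S2, char) =?= map(option(T), char).
Delete trivial equation option(float) =?= option(float).
Decompose map/2: S2 =?= option(T),  char =?= char.
Bind S2 := option(T); no other remaining equation mentions S2.
Delete trivial equation char =?= char.
Decompose list/1: list(io(string)) =?= list(T2).
Decompose list/1: io(string) =?= T2.
Bind T2 := io(string); substituting into the one remaining equation that mentions T2 gives: map(map(T3, T), unit) =?= map(map(io(nat), map(io(unit), list(io(string)))), unit).
Decompose map/2: map(T3, T) =?= map(io(nat), map(io(unit), list(io(string)))),  unit =?= unit.
Decompose map/2: T3 =?= io(nat),  T =?= map(io(unit), list(io(string))).
Bind T3 := io(nat); substituting into the one remaining equation that mentions T3 gives: option(map(io(option(io(nat))), nat)) =?= option(map(A, nat)).
Bind T := map(io(unit), list(io(string))); no other remaining equation mentions T. Substituting into the earlier binding gives S2 := option(map(io(unit), list(io(string)))).
Delete trivial equation unit =?= unit.
Decompose option/1: map(io(option(io(nat))), nat) =?= map(A, nat).
Decompose map/2: io(option(io(nat))) =?= A,  nat =?= nat.
Bind A := io(option(io(nat))); no other remaining equation mentions A.
Delete trivial equation nat =?= nat.
No equations remain and no clash or occurs-check failure arose, so a unifier exists.

YES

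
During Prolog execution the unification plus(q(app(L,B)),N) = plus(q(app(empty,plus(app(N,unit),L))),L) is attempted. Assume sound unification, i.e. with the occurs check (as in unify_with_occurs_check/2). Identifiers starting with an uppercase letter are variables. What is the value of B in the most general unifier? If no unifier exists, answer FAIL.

plus(app(empty,unit),empty)

Decompose plus/2: q(app(L,B)) = q(app(empty,plus(app(N,unit),L))),  N = L.
Decompose q/1: app(L,B) = app(empty,plus(app(N,unit),L)).
Decompose app/2: L = empty,  B = plus(app(N,unit),L).
Bind L := empty; substituting into the remaining equations gives: B = plus(app(N,unit),empty),  N = empty.
Bind B := plus(app(N,unit),empty); no other remaining equation mentions B.
Bind N := empty. Substituting into the earlier binding gives B := plus(app(empty,unit),empty).
MGU = { L ↦ empty, B ↦ plus(app(empty,unit),empty), N ↦ empty }, so B ↦ plus(app(empty,unit),empty).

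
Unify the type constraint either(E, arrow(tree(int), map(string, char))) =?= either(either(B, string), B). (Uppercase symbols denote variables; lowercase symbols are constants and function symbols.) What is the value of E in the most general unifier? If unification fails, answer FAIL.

either(arrow(tree(int), map(string, char)), string)

Decompose either/2: E =?= either(B, string),  arrow(tree(int), map(string, char)) =?= B.
Bind E := either(B, string); no other remaining equation mentions E.
Bind B := arrow(tree(int), map(string, char)). Substituting into the earlier binding gives E := either(arrow(tree(int), map(string, char)), string).
MGU = { E ↦ either(arrow(tree(int), map(string, char)), string), B ↦ arrow(tree(int), map(string, char)) }, so E ↦ either(arrow(tree(int), map(string, char)), string).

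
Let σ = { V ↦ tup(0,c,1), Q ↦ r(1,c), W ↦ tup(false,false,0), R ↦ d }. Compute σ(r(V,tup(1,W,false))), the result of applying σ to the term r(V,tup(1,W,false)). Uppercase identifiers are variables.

Replace each occurrence of V with tup(0,c,1).
Replace each occurrence of W with tup(false,false,0).
Result: r(tup(0,c,1),tup(1,tup(false,false,0),false)).

r(tup(0,c,1),tup(1,tup(false,false,0),false))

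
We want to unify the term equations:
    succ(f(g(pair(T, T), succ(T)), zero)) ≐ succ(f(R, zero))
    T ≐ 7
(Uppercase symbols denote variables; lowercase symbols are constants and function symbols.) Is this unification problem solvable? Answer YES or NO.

YES

Decompose succ/1: f(g(pair(T, T), succ(T)), zero) ≐ f(R, zero).
Decompose f/2: g(pair(T, T), succ(T)) ≐ R,  zero ≐ zero.
Bind R := g(pair(T, T), succ(T)); no other remaining equation mentions R.
Delete trivial equation zero ≐ zero.
Bind T := 7. Substituting into the earlier binding gives R := g(pair(7, 7), succ(7)).
No equations remain and no clash or occurs-check failure arose, so a unifier exists.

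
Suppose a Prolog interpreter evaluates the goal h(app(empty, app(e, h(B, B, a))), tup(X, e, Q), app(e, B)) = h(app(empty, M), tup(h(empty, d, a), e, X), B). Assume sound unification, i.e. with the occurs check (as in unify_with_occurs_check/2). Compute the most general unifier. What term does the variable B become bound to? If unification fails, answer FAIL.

FAIL

Decompose h/3: app(empty, app(e, h(B, B, a))) = app(empty, M),  tup(X, e, Q) = tup(h(empty, d, a), e, X),  app(e, B) = B.
Decompose app/2: empty = empty,  app(e, h(B, B, a)) = M.
Delete trivial equation empty = empty.
Bind M := app(e, h(B, B, a)); no other remaining equation mentions M.
Decompose tup/3: X = h(empty, d, a),  e = e,  Q = X.
Bind X := h(empty, d, a); substituting into the one remaining equation that mentions X gives: Q = h(empty, d, a).
Delete trivial equation e = e.
Bind Q := h(empty, d, a); no other remaining equation mentions Q.
Occurs check fails: B occurs in app(e, B); the equation B = app(e, B) has no finite solution.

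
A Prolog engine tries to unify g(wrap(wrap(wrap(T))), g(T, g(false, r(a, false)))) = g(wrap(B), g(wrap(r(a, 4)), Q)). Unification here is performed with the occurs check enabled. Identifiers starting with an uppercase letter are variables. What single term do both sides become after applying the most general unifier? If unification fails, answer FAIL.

Decompose g/2: wrap(wrap(wrap(T))) = wrap(B),  g(T, g(false, r(a, false))) = g(wrap(r(a, 4)), Q).
Decompose wrap/1: wrap(wrap(T)) = B.
Bind B := wrap(wrap(T)); no other remaining equation mentions B.
Decompose g/2: T = wrap(r(a, 4)),  g(false, r(a, false)) = Q.
Bind T := wrap(r(a, 4)); no other remaining equation mentions T. Substituting into the earlier binding gives B := wrap(wrap(wrap(r(a, 4)))).
Bind Q := g(false, r(a, false)).
Applying the MGU to either side gives g(wrap(wrap(wrap(wrap(r(a, 4))))), g(wrap(r(a, 4)), g(false, r(a, false)))).

g(wrap(wrap(wrap(wrap(r(a, 4))))), g(wrap(r(a, 4)), g(false, r(a, false))))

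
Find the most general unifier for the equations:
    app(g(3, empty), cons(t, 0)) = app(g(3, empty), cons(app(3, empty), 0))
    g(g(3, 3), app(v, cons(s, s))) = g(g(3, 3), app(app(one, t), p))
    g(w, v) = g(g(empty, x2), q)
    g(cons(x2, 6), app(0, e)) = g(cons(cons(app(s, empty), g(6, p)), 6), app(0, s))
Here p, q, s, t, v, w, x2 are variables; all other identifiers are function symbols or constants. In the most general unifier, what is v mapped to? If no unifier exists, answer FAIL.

app(one, app(3, empty))

Decompose app/2: g(3, empty) = g(3, empty),  cons(t, 0) = cons(app(3, empty), 0).
Delete trivial equation g(3, empty) = g(3, empty).
Decompose cons/2: t = app(3, empty),  0 = 0.
Bind t := app(3, empty); substituting into the one remaining equation that mentions t gives: g(g(3, 3), app(v, cons(s, s))) = g(g(3, 3), app(app(one, app(3, empty)), p)).
Delete trivial equation 0 = 0.
Decompose g/2: g(3, 3) = g(3, 3),  app(v, cons(s, s)) = app(app(one, app(3, empty)), p).
Delete trivial equation g(3, 3) = g(3, 3).
Decompose app/2: v = app(one, app(3, empty)),  cons(s, s) = p.
Bind v := app(one, app(3, empty)); substituting into the one remaining equation that mentions v gives: g(w, app(one, app(3, empty))) = g(g(empty, x2), q).
Bind p := cons(s, s); substituting into the one remaining equation that mentions p gives: g(cons(x2, 6), app(0, e)) = g(cons(cons(app(s, empty), g(6, cons(s, s))), 6), app(0, s)).
Decompose g/2: w = g(empty, x2),  app(one, app(3, empty)) = q.
Bind w := g(empty, x2); no other remaining equation mentions w.
Bind q := app(one, app(3, empty)); no other remaining equation mentions q.
Decompose g/2: cons(x2, 6) = cons(cons(app(s, empty), g(6, cons(s, s))), 6),  app(0, e) = app(0, s).
Decompose cons/2: x2 = cons(app(s, empty), g(6, cons(s, s))),  6 = 6.
Bind x2 := cons(app(s, empty), g(6, cons(s, s))); no other remaining equation mentions x2. Substituting into the earlier binding gives w := g(empty, cons(app(s, empty), g(6, cons(s, s)))).
Delete trivial equation 6 = 6.
Decompose app/2: 0 = 0,  e = s.
Delete trivial equation 0 = 0.
Bind s := e. Substituting into the earlier bindings gives p := cons(e, e), w := g(empty, cons(app(e, empty), g(6, cons(e, e)))), x2 := cons(app(e, empty), g(6, cons(e, e))).
MGU = { t -> app(3, empty), v -> app(one, app(3, empty)), p -> cons(e, e), w -> g(empty, cons(app(e, empty), g(6, cons(e, e)))), q -> app(one, app(3, empty)), x2 -> cons(app(e, empty), g(6, cons(e, e))), s -> e }, so v -> app(one, app(3, empty)).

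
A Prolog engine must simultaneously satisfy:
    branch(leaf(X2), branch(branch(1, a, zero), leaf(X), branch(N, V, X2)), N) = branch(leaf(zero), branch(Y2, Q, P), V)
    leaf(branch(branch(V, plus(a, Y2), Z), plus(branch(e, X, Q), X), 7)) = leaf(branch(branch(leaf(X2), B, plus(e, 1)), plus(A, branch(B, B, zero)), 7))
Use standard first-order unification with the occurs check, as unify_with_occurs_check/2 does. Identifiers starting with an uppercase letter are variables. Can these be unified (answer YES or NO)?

YES

Decompose branch/3: leaf(X2) = leaf(zero),  branch(branch(1, a, zero), leaf(X), branch(N, V, X2)) = branch(Y2, Q, P),  N = V.
Decompose leaf/1: X2 = zero.
Bind X2 := zero; substituting into the 2 remaining equations that mention X2 gives: branch(branch(1, a, zero), leaf(X), branch(N, V, zero)) = branch(Y2, Q, P),  leaf(branch(branch(V, plus(a, Y2), Z), plus(branch(e, X, Q), X), 7)) = leaf(branch(branch(leaf(zero), B, plus(e, 1)), plus(A, branch(B, B, zero)), 7)).
Decompose branch/3: branch(1, a, zero) = Y2,  leaf(X) = Q,  branch(N, V, zero) = P.
Bind Y2 := branch(1, a, zero); substituting into the one remaining equation that mentions Y2 gives: leaf(branch(branch(V, plus(a, branch(1, a, zero)), Z), plus(branch(e, X, Q), X), 7)) = leaf(branch(branch(leaf(zero), B, plus(e, 1)), plus(A, branch(B, B, zero)), 7)).
Bind Q := leaf(X); substituting into the one remaining equation that mentions Q gives: leaf(branch(branch(V, plus(a, branch(1, a, zero)), Z), plus(branch(e, X, leaf(X)), X), 7)) = leaf(branch(branch(leaf(zero), B, plus(e, 1)), plus(A, branch(B, B, zero)), 7)).
Bind P := branch(N, V, zero); no other remaining equation mentions P.
Bind N := V; no other remaining equation mentions N. Substituting into the earlier binding gives P := branch(V, V, zero).
Decompose leaf/1: branch(branch(V, plus(a, branch(1, a, zero)), Z), plus(branch(e, X, leaf(X)), X), 7) = branch(branch(leaf(zero), B, plus(e, 1)), plus(A, branch(B, B, zero)), 7).
Decompose branch/3: branch(V, plus(a, branch(1, a, zero)), Z) = branch(leaf(zero), B, plus(e, 1)),  plus(branch(e, X, leaf(X)), X) = plus(A, branch(B, B, zero)),  7 = 7.
Decompose branch/3: V = leaf(zero),  plus(a, branch(1, a, zero)) = B,  Z = plus(e, 1).
Bind V := leaf(zero); no other remaining equation mentions V. Substituting into the earlier bindings gives P := branch(leaf(zero), leaf(zero), zero), N := leaf(zero).
Bind B := plus(a, branch(1, a, zero)); substituting into the one remaining equation that mentions B gives: plus(branch(e, X, leaf(X)), X) = plus(A, branch(plus(a, branch(1, a, zero)), plus(a, branch(1, a, zero)), zero)).
Bind Z := plus(e, 1); no other remaining equation mentions Z.
Decompose plus/2: branch(e, X, leaf(X)) = A,  X = branch(plus(a, branch(1, a, zero)), plus(a, branch(1, a, zero)), zero).
Bind A := branch(e, X, leaf(X)); no other remaining equation mentions A.
Bind X := branch(plus(a, branch(1, a, zero)), plus(a, branch(1, a, zero)), zero); no other remaining equation mentions X. Substituting into the earlier bindings gives Q := leaf(branch(plus(a, branch(1, a, zero)), plus(a, branch(1, a, zero)), zero)), A := branch(e, branch(plus(a, branch(1, a, zero)), plus(a, branch(1, a, zero)), zero), leaf(branch(plus(a, branch(1, a, zero)), plus(a, branch(1, a, zero)), zero))).
Delete trivial equation 7 = 7.
No equations remain and no clash or occurs-check failure arose, so a unifier exists.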